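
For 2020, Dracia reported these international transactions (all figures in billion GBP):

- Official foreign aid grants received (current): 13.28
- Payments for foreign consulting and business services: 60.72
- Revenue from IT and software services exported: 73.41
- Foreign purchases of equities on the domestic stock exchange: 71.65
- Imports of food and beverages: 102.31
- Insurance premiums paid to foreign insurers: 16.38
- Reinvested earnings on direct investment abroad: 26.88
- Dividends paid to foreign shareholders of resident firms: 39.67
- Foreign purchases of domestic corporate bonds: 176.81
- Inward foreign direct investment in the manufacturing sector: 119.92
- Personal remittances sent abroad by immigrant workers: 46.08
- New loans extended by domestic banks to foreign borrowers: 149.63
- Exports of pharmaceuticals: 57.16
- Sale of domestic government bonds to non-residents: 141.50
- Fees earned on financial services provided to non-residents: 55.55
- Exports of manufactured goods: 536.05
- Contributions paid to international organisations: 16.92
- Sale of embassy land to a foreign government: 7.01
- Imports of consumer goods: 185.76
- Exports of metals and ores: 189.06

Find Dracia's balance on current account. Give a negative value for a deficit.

Goods: -102.31 + 189.06 + 536.05 + 57.16 - 185.76 = 494.20
Services: -60.72 - 16.38 + 55.55 + 73.41 = 51.86
Primary income: -39.67 + 26.88 = -12.79
Secondary income: 13.28 - 46.08 - 16.92 = -49.72
Current account = 494.20 + 51.86 + (-12.79) + (-49.72) = 483.55
(Excluded from the current account — financial account: foreign purchases of equities on the domestic stock exchange 71.65, foreign purchases of domestic corporate bonds 176.81, inward foreign direct investment in the manufacturing sector 119.92, new loans extended by domestic banks to foreign borrowers 149.63, sale of domestic government bonds to non-residents 141.50; capital account: sale of embassy land to a foreign government 7.01.)

483.55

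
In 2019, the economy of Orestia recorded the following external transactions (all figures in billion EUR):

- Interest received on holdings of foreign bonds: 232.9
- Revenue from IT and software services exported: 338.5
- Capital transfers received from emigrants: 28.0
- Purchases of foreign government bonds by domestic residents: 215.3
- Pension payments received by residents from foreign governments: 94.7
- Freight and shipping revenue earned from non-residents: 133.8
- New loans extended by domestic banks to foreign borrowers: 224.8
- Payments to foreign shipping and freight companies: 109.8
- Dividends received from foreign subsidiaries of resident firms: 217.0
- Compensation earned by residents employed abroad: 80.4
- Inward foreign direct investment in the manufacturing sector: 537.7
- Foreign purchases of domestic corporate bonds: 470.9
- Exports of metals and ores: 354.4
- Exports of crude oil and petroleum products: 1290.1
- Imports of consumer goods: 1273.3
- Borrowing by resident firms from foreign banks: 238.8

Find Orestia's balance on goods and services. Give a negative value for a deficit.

Goods: 354.4 - 1273.3 + 1290.1 = 371.2
Services: 133.8 - 109.8 + 338.5 = 362.5
Trade balance = 371.2 + 362.5 = 733.7
(Excluded from the trade balance — primary income: interest received on holdings of foreign bonds 232.9, dividends received from foreign subsidiaries of resident firms 217.0, compensation earned by residents employed abroad 80.4; capital account: capital transfers received from emigrants 28.0; financial account: purchases of foreign government bonds by domestic residents 215.3, new loans extended by domestic banks to foreign borrowers 224.8, inward foreign direct investment in the manufacturing sector 537.7, foreign purchases of domestic corporate bonds 470.9, borrowing by resident firms from foreign banks 238.8; secondary income: pension payments received by residents from foreign governments 94.7.)

733.7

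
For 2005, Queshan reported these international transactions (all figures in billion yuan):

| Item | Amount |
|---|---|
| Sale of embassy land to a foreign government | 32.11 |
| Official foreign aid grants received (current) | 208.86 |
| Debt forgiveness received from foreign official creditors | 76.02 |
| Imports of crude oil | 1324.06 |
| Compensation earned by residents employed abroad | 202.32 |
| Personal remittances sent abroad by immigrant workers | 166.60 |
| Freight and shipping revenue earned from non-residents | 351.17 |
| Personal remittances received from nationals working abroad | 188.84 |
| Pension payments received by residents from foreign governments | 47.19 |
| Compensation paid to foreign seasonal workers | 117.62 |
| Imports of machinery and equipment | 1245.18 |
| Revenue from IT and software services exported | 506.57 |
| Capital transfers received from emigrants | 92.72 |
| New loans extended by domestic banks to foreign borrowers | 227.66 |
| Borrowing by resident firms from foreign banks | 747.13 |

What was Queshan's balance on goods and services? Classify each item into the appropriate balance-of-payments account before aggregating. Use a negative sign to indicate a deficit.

-1711.50

Goods: -1245.18 - 1324.06 = -2569.24
Services: 506.57 + 351.17 = 857.74
Trade balance = -2569.24 + 857.74 = -1711.50
(Excluded from the trade balance — capital account: sale of embassy land to a foreign government 32.11, debt forgiveness received from foreign official creditors 76.02, capital transfers received from emigrants 92.72; secondary income: official foreign aid grants received (current) 208.86, personal remittances sent abroad by immigrant workers 166.60, personal remittances received from nationals working abroad 188.84, pension payments received by residents from foreign governments 47.19; primary income: compensation earned by residents employed abroad 202.32, compensation paid to foreign seasonal workers 117.62; financial account: new loans extended by domestic banks to foreign borrowers 227.66, borrowing by resident firms from foreign banks 747.13.)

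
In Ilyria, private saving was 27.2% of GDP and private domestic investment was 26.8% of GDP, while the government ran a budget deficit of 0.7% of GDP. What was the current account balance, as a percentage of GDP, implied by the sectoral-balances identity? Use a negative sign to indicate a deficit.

By the sectoral-balances identity, CA = (S_private - I) + (T - G).
Private balance = 27.2 - 26.8 = 0.4
Government balance (T - G) = -0.7
CA = 0.4 + (-0.7) = -0.3

-0.3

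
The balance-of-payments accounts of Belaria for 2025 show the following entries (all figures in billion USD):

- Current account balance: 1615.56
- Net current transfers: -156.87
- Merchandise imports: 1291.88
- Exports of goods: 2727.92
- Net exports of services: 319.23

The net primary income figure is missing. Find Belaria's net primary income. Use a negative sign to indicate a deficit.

17.16

Current account = goods balance + services balance + net primary income + net secondary income
Sum of the known components = 1598.40
Net primary income = CA - (known components) = 1615.56 - 1598.40 = 17.16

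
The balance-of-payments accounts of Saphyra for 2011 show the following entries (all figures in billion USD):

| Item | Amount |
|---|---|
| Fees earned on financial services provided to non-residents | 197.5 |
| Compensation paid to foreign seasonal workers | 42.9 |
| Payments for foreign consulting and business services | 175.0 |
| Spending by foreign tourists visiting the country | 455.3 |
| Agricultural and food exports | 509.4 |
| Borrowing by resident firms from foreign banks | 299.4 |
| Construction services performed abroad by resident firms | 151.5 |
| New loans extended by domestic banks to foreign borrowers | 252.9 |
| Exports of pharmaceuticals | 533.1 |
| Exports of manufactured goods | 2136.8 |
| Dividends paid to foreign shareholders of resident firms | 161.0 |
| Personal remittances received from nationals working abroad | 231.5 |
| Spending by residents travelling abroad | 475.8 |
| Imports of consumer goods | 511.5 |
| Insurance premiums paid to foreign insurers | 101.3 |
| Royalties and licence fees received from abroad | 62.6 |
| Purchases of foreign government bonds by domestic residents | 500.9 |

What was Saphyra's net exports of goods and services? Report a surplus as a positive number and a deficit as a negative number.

Goods: -511.5 + 2136.8 + 509.4 + 533.1 = 2667.8
Services: 197.5 + 455.3 - 175.0 + 62.6 - 475.8 + 151.5 - 101.3 = 114.8
Trade balance = 2667.8 + 114.8 = 2782.6
(Excluded from the trade balance — primary income: compensation paid to foreign seasonal workers 42.9, dividends paid to foreign shareholders of resident firms 161.0; financial account: borrowing by resident firms from foreign banks 299.4, new loans extended by domestic banks to foreign borrowers 252.9, purchases of foreign government bonds by domestic residents 500.9; secondary income: personal remittances received from nationals working abroad 231.5.)

2782.6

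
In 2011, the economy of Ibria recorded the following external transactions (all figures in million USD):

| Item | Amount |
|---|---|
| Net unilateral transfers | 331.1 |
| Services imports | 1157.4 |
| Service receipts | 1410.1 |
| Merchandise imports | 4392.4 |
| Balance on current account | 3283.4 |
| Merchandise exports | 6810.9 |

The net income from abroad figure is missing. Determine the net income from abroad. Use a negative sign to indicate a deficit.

Current account = goods balance + services balance + net primary income + net secondary income
Sum of the known components = 3002.3
Net income from abroad = CA - (known components) = 3283.4 - 3002.3 = 281.1

281.1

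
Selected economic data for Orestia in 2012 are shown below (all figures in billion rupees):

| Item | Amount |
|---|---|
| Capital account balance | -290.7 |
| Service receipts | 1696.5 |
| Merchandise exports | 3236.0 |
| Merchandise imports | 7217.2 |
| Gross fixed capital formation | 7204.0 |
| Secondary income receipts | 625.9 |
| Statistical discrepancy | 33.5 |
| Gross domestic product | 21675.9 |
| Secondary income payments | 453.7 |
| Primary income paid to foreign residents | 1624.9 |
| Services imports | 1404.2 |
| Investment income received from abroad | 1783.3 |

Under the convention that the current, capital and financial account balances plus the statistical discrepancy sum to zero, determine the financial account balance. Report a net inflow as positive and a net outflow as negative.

Goods balance = 3236.0 - 7217.2 = -3981.2
Services balance = 1696.5 - 1404.2 = 292.3
Trade balance (goods + services) = -3981.2 + 292.3 = -3688.9
Net primary income = 1783.3 - 1624.9 = 158.4
Net secondary income = 625.9 - 453.7 = 172.2
Current account = -3688.9 + 158.4 + 172.2 = -3358.3
Financial account = -(-3358.3 + (-290.7) + 33.5) = 3615.5

3615.5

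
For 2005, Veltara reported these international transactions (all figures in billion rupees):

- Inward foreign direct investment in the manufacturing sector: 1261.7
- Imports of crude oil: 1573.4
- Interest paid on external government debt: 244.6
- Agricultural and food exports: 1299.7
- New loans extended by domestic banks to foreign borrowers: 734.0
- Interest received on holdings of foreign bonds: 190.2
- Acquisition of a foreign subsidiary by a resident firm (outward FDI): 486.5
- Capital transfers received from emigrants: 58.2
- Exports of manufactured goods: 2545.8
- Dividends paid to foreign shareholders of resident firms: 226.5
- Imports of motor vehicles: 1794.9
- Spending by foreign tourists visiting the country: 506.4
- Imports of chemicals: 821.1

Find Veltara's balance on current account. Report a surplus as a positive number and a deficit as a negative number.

-118.4

Goods: -1794.9 - 821.1 - 1573.4 + 2545.8 + 1299.7 = -343.9
Services: 506.4
Primary income: -226.5 + 190.2 - 244.6 = -280.9
Current account = (-343.9) + 506.4 + (-280.9) = -118.4
(Excluded from the current account — financial account: inward foreign direct investment in the manufacturing sector 1261.7, new loans extended by domestic banks to foreign borrowers 734.0, acquisition of a foreign subsidiary by a resident firm (outward FDI) 486.5; capital account: capital transfers received from emigrants 58.2.)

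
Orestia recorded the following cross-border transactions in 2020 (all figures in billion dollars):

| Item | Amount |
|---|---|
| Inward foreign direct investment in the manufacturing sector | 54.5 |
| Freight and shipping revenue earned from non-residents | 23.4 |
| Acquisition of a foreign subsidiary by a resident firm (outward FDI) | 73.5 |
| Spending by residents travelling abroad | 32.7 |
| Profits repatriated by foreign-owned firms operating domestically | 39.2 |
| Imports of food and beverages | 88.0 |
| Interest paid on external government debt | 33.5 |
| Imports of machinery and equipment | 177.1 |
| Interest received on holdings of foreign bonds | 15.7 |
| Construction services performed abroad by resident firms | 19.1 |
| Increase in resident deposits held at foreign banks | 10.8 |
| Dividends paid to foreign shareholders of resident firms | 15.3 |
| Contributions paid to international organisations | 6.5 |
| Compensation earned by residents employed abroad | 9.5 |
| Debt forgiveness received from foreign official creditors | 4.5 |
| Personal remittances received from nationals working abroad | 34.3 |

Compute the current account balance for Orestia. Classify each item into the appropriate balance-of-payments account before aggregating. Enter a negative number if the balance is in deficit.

-290.3

Goods: -88.0 - 177.1 = -265.1
Services: -32.7 + 19.1 + 23.4 = 9.8
Primary income: 9.5 - 39.2 - 33.5 - 15.3 + 15.7 = -62.8
Secondary income: 34.3 - 6.5 = 27.8
Current account = (-265.1) + 9.8 + (-62.8) + 27.8 = -290.3
(Excluded from the current account — financial account: inward foreign direct investment in the manufacturing sector 54.5, acquisition of a foreign subsidiary by a resident firm (outward FDI) 73.5, increase in resident deposits held at foreign banks 10.8; capital account: debt forgiveness received from foreign official creditors 4.5.)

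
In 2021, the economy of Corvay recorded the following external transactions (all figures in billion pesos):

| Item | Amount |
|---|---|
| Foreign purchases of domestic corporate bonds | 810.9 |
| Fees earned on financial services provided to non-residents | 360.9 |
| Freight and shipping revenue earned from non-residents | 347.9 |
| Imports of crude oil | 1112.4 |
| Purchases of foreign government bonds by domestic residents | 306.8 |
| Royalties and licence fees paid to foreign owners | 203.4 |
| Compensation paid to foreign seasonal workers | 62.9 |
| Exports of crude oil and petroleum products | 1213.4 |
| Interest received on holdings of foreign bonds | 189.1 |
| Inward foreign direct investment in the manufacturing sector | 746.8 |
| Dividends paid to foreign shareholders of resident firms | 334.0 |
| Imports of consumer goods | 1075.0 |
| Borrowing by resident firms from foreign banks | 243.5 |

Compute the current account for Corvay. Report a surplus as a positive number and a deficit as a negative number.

-676.4

Goods: -1075.0 - 1112.4 + 1213.4 = -974.0
Services: 347.9 - 203.4 + 360.9 = 505.4
Primary income: 189.1 - 334.0 - 62.9 = -207.8
Current account = (-974.0) + 505.4 + (-207.8) = -676.4
(Excluded from the current account — financial account: foreign purchases of domestic corporate bonds 810.9, purchases of foreign government bonds by domestic residents 306.8, inward foreign direct investment in the manufacturing sector 746.8, borrowing by resident firms from foreign banks 243.5.)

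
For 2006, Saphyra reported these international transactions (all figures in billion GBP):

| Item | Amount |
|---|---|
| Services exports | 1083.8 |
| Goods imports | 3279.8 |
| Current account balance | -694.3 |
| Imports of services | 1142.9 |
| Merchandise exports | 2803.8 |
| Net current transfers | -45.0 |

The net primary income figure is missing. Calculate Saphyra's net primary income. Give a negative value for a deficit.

-114.2

Current account = goods balance + services balance + net primary income + net secondary income
Sum of the known components = -580.1
Net primary income = CA - (known components) = -694.3 - (-580.1) = -114.2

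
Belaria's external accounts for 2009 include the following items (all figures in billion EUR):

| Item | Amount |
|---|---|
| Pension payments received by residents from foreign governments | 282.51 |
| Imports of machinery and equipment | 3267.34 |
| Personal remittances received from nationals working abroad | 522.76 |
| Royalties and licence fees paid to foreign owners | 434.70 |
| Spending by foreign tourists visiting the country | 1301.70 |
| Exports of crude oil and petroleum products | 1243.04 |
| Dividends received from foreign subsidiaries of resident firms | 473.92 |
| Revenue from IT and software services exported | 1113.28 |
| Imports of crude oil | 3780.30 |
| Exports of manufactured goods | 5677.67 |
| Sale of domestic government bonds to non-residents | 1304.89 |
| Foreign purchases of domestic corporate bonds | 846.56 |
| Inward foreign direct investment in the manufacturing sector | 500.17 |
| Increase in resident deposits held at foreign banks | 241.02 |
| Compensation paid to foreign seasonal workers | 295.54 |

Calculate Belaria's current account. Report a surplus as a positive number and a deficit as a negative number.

2837.00

Goods: -3267.34 + 5677.67 + 1243.04 - 3780.30 = -126.93
Services: 1113.28 + 1301.70 - 434.70 = 1980.28
Primary income: 473.92 - 295.54 = 178.38
Secondary income: 522.76 + 282.51 = 805.27
Current account = (-126.93) + 1980.28 + 178.38 + 805.27 = 2837.00
(Excluded from the current account — financial account: sale of domestic government bonds to non-residents 1304.89, foreign purchases of domestic corporate bonds 846.56, inward foreign direct investment in the manufacturing sector 500.17, increase in resident deposits held at foreign banks 241.02.)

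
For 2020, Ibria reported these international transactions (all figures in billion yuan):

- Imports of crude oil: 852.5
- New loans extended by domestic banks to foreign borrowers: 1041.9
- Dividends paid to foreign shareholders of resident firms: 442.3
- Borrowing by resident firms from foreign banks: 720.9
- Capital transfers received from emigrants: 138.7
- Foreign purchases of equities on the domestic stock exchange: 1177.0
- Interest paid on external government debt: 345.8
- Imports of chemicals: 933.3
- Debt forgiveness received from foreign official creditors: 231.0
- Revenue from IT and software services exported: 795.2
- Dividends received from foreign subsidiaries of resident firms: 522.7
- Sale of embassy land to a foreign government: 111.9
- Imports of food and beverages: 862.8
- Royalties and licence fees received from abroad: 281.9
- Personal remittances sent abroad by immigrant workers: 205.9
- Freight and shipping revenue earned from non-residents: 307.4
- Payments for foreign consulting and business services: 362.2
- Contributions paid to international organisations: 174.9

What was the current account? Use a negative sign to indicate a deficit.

-2272.5

Goods: -933.3 - 852.5 - 862.8 = -2648.6
Services: 795.2 + 307.4 + 281.9 - 362.2 = 1022.3
Primary income: 522.7 - 442.3 - 345.8 = -265.4
Secondary income: -205.9 - 174.9 = -380.8
Current account = (-2648.6) + 1022.3 + (-265.4) + (-380.8) = -2272.5
(Excluded from the current account — financial account: new loans extended by domestic banks to foreign borrowers 1041.9, borrowing by resident firms from foreign banks 720.9, foreign purchases of equities on the domestic stock exchange 1177.0; capital account: capital transfers received from emigrants 138.7, debt forgiveness received from foreign official creditors 231.0, sale of embassy land to a foreign government 111.9.)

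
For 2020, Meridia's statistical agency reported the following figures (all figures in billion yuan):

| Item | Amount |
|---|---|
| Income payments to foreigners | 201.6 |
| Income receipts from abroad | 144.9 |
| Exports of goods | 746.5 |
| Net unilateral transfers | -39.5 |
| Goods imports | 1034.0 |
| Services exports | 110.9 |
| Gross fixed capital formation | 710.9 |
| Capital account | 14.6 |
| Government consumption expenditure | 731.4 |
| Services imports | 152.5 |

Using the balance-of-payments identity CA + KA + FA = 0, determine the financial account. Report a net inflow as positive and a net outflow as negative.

Goods balance = 746.5 - 1034.0 = -287.5
Services balance = 110.9 - 152.5 = -41.6
Trade balance (goods + services) = -287.5 + (-41.6) = -329.1
Net primary income = 144.9 - 201.6 = -56.7
Net secondary income = -39.5
Current account = -329.1 + (-56.7) + (-39.5) = -425.3
Financial account = -(-425.3 + 14.6) = 410.7

410.7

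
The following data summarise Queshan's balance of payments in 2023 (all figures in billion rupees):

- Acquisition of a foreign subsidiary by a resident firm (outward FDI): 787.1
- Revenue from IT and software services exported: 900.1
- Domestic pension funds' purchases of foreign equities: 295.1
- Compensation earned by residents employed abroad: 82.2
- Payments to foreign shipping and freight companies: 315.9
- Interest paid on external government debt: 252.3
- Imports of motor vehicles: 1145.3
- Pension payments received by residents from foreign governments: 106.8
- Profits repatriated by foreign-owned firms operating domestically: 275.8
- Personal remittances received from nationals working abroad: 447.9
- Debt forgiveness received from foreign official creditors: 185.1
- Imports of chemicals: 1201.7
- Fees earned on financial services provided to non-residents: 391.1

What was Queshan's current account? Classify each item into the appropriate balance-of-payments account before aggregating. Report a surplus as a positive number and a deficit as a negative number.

-1262.9

Goods: -1145.3 - 1201.7 = -2347.0
Services: 391.1 + 900.1 - 315.9 = 975.3
Primary income: 82.2 - 252.3 - 275.8 = -445.9
Secondary income: 447.9 + 106.8 = 554.7
Current account = (-2347.0) + 975.3 + (-445.9) + 554.7 = -1262.9
(Excluded from the current account — financial account: acquisition of a foreign subsidiary by a resident firm (outward FDI) 787.1, domestic pension funds' purchases of foreign equities 295.1; capital account: debt forgiveness received from foreign official creditors 185.1.)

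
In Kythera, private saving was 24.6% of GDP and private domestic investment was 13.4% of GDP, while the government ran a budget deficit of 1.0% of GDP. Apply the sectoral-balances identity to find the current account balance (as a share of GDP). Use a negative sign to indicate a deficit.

By the sectoral-balances identity, CA = (S_private - I) + (T - G).
Private balance = 24.6 - 13.4 = 11.2
Government balance (T - G) = -1.0
CA = 11.2 + (-1.0) = 10.2

10.2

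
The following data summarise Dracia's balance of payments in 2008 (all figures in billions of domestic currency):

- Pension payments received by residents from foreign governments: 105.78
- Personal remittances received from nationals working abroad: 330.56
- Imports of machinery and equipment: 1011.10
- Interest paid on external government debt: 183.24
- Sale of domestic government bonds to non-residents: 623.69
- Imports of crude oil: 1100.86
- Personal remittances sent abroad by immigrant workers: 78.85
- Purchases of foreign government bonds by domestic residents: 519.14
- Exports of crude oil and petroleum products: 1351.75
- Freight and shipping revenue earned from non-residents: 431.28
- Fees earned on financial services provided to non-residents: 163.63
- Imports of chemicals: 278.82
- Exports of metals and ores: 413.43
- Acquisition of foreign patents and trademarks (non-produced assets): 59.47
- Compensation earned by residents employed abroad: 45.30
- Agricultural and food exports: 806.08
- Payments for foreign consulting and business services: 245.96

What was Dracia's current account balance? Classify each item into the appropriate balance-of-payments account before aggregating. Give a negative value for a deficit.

748.98

Goods: 413.43 + 806.08 + 1351.75 - 278.82 - 1100.86 - 1011.10 = 180.48
Services: 163.63 + 431.28 - 245.96 = 348.95
Primary income: -183.24 + 45.30 = -137.94
Secondary income: -78.85 + 330.56 + 105.78 = 357.49
Current account = 180.48 + 348.95 + (-137.94) + 357.49 = 748.98
(Excluded from the current account — financial account: sale of domestic government bonds to non-residents 623.69, purchases of foreign government bonds by domestic residents 519.14; capital account: acquisition of foreign patents and trademarks (non-produced assets) 59.47.)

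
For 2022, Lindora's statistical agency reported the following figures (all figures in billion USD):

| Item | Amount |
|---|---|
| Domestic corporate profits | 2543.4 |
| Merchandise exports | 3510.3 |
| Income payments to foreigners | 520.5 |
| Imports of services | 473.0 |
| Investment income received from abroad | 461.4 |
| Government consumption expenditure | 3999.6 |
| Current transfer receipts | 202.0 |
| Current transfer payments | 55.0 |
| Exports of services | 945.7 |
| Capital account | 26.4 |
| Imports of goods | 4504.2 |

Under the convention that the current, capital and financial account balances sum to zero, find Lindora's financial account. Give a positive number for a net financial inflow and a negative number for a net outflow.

Goods balance = 3510.3 - 4504.2 = -993.9
Services balance = 945.7 - 473.0 = 472.7
Trade balance (goods + services) = -993.9 + 472.7 = -521.2
Net primary income = 461.4 - 520.5 = -59.1
Net secondary income = 202.0 - 55.0 = 147.0
Current account = -521.2 + (-59.1) + 147.0 = -433.3
Financial account = -(-433.3 + 26.4) = 406.9

406.9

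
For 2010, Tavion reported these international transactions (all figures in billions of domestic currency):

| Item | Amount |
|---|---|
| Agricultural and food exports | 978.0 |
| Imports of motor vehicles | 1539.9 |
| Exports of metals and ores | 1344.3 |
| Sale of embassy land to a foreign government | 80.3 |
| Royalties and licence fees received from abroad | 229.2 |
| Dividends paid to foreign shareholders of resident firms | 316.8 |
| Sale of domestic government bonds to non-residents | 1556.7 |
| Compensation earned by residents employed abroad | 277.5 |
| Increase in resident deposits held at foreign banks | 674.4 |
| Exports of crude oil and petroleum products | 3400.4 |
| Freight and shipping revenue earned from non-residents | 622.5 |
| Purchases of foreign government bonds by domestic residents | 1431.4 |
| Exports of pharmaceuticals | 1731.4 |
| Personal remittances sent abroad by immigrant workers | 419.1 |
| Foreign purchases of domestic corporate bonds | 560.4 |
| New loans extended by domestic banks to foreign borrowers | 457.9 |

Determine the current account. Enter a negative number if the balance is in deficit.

6307.5

Goods: 1731.4 + 1344.3 + 3400.4 - 1539.9 + 978.0 = 5914.2
Services: 622.5 + 229.2 = 851.7
Primary income: -316.8 + 277.5 = -39.3
Secondary income: -419.1
Current account = 5914.2 + 851.7 + (-39.3) + (-419.1) = 6307.5
(Excluded from the current account — capital account: sale of embassy land to a foreign government 80.3; financial account: sale of domestic government bonds to non-residents 1556.7, increase in resident deposits held at foreign banks 674.4, purchases of foreign government bonds by domestic residents 1431.4, foreign purchases of domestic corporate bonds 560.4, new loans extended by domestic banks to foreign borrowers 457.9.)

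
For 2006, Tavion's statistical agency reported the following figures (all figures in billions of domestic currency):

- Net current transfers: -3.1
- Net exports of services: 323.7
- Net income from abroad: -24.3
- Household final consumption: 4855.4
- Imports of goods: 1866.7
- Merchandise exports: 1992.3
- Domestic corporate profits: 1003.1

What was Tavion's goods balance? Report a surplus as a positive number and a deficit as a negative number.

125.6

Goods balance = 1992.3 - 1866.7 = 125.6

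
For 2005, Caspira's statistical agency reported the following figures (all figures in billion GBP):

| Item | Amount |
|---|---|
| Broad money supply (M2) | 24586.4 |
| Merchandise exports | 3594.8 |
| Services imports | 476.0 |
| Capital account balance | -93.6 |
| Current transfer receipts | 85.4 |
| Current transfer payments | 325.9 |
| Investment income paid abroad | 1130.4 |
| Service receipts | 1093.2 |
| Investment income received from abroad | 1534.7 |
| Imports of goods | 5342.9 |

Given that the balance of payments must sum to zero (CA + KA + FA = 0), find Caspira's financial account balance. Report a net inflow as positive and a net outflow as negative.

Goods balance = 3594.8 - 5342.9 = -1748.1
Services balance = 1093.2 - 476.0 = 617.2
Trade balance (goods + services) = -1748.1 + 617.2 = -1130.9
Net primary income = 1534.7 - 1130.4 = 404.3
Net secondary income = 85.4 - 325.9 = -240.5
Current account = -1130.9 + 404.3 + (-240.5) = -967.1
Financial account = -(-967.1 + (-93.6)) = 1060.7

1060.7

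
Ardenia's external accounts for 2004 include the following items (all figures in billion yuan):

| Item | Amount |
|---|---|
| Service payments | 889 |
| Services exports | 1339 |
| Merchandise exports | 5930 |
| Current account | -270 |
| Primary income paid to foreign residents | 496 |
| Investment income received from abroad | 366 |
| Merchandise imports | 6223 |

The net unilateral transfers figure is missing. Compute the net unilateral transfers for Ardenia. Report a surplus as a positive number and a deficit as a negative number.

Current account = goods balance + services balance + net primary income + net secondary income
Sum of the known components = 27
Net unilateral transfers = CA - (known components) = -270 - 27 = -297

-297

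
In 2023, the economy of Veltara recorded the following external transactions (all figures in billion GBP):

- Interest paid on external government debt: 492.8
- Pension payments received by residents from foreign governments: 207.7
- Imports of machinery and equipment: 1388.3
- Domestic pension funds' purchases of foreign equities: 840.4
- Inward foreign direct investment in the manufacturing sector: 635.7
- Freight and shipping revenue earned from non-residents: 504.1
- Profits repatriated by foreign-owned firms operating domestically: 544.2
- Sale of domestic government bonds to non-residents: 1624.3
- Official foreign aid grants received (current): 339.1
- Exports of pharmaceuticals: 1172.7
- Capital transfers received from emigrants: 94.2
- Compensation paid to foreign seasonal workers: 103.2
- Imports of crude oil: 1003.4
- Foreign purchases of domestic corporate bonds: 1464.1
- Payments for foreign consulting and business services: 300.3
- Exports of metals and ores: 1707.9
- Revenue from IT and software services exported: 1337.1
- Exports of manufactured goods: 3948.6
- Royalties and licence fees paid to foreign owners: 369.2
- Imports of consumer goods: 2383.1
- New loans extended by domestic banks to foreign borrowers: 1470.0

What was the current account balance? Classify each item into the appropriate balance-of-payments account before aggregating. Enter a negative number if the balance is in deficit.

Goods: 1707.9 + 3948.6 + 1172.7 - 1388.3 - 2383.1 - 1003.4 = 2054.4
Services: 504.1 - 300.3 + 1337.1 - 369.2 = 1171.7
Primary income: -544.2 - 492.8 - 103.2 = -1140.2
Secondary income: 339.1 + 207.7 = 546.8
Current account = 2054.4 + 1171.7 + (-1140.2) + 546.8 = 2632.7
(Excluded from the current account — financial account: domestic pension funds' purchases of foreign equities 840.4, inward foreign direct investment in the manufacturing sector 635.7, sale of domestic government bonds to non-residents 1624.3, foreign purchases of domestic corporate bonds 1464.1, new loans extended by domestic banks to foreign borrowers 1470.0; capital account: capital transfers received from emigrants 94.2.)

2632.7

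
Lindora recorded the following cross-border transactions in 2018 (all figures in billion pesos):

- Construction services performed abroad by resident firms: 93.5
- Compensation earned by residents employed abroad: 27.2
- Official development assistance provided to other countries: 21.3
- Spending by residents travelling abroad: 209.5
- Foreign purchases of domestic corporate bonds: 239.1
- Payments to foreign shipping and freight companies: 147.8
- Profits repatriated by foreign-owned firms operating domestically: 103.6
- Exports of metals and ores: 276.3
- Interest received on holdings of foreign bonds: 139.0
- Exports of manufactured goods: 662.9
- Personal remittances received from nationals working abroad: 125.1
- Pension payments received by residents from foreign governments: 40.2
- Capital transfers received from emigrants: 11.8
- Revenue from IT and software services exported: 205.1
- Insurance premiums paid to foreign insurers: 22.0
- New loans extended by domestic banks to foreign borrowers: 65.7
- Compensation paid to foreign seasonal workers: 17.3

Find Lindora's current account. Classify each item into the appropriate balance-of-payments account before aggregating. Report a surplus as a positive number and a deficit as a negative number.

1047.8

Goods: 662.9 + 276.3 = 939.2
Services: -209.5 - 147.8 - 22.0 + 205.1 + 93.5 = -80.7
Primary income: 139.0 + 27.2 - 17.3 - 103.6 = 45.3
Secondary income: 40.2 - 21.3 + 125.1 = 144.0
Current account = 939.2 + (-80.7) + 45.3 + 144.0 = 1047.8
(Excluded from the current account — financial account: foreign purchases of domestic corporate bonds 239.1, new loans extended by domestic banks to foreign borrowers 65.7; capital account: capital transfers received from emigrants 11.8.)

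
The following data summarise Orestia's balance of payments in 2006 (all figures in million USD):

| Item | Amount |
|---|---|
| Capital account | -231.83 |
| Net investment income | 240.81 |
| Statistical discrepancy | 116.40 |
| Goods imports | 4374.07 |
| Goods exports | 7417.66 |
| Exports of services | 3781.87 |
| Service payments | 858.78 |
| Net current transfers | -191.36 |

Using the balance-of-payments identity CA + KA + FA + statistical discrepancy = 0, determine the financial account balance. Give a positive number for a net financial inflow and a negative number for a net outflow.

Goods balance = 7417.66 - 4374.07 = 3043.59
Services balance = 3781.87 - 858.78 = 2923.09
Trade balance (goods + services) = 3043.59 + 2923.09 = 5966.68
Net primary income = 240.81
Net secondary income = -191.36
Current account = 5966.68 + 240.81 + (-191.36) = 6016.13
Financial account = -(6016.13 + (-231.83) + 116.40) = -5900.70

-5900.70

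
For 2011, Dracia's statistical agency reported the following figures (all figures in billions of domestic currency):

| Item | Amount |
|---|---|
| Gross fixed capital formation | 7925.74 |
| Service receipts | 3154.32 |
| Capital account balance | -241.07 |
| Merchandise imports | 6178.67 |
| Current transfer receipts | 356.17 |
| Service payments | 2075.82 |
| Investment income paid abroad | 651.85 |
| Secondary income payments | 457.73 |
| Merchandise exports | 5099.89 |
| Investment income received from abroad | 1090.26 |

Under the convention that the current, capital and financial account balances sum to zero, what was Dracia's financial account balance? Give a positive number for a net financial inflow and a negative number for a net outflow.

-95.50

Goods balance = 5099.89 - 6178.67 = -1078.78
Services balance = 3154.32 - 2075.82 = 1078.50
Trade balance (goods + services) = -1078.78 + 1078.50 = -0.28
Net primary income = 1090.26 - 651.85 = 438.41
Net secondary income = 356.17 - 457.73 = -101.56
Current account = -0.28 + 438.41 + (-101.56) = 336.57
Financial account = -(336.57 + (-241.07)) = -95.50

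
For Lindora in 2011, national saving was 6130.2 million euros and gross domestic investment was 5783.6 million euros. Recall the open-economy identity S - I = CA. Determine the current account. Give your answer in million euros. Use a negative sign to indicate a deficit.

346.6

CA = S - I = 6130.2 - 5783.6 = 346.6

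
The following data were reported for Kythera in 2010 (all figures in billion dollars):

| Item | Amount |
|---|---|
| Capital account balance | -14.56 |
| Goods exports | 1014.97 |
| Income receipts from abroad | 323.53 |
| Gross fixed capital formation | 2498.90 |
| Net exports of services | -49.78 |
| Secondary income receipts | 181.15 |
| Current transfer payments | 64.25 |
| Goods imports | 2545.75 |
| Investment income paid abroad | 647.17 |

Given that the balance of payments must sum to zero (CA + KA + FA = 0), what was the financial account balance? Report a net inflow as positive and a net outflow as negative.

1801.86

Goods balance = 1014.97 - 2545.75 = -1530.78
Services balance = -49.78
Trade balance (goods + services) = -1530.78 + (-49.78) = -1580.56
Net primary income = 323.53 - 647.17 = -323.64
Net secondary income = 181.15 - 64.25 = 116.90
Current account = -1580.56 + (-323.64) + 116.90 = -1787.30
Financial account = -(-1787.30 + (-14.56)) = 1801.86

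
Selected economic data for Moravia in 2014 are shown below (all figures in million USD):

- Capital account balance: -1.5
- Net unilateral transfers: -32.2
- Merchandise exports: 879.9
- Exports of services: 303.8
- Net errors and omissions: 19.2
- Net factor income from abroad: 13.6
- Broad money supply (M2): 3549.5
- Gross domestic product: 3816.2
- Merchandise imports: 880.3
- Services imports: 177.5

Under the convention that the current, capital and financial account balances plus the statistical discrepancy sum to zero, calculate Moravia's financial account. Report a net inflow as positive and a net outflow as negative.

-125.0

Goods balance = 879.9 - 880.3 = -0.4
Services balance = 303.8 - 177.5 = 126.3
Trade balance (goods + services) = -0.4 + 126.3 = 125.9
Net primary income = 13.6
Net secondary income = -32.2
Current account = 125.9 + 13.6 + (-32.2) = 107.3
Financial account = -(107.3 + (-1.5) + 19.2) = -125.0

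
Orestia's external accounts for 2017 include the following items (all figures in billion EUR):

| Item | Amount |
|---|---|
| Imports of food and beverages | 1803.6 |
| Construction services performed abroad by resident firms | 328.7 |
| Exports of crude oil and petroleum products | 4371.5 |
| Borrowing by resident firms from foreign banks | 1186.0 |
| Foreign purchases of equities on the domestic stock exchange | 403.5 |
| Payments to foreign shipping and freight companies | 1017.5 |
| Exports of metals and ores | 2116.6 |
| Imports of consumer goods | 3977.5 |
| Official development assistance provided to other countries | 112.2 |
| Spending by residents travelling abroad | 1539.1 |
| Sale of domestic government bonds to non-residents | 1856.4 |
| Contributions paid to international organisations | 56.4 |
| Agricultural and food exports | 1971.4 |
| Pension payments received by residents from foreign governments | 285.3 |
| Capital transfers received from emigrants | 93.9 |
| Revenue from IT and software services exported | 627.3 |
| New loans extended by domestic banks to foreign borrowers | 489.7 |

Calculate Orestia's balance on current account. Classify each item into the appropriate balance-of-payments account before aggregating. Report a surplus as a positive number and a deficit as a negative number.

1194.5

Goods: -3977.5 - 1803.6 + 4371.5 + 1971.4 + 2116.6 = 2678.4
Services: -1017.5 + 627.3 - 1539.1 + 328.7 = -1600.6
Secondary income: -56.4 - 112.2 + 285.3 = 116.7
Current account = 2678.4 + (-1600.6) + 116.7 = 1194.5
(Excluded from the current account — financial account: borrowing by resident firms from foreign banks 1186.0, foreign purchases of equities on the domestic stock exchange 403.5, sale of domestic government bonds to non-residents 1856.4, new loans extended by domestic banks to foreign borrowers 489.7; capital account: capital transfers received from emigrants 93.9.)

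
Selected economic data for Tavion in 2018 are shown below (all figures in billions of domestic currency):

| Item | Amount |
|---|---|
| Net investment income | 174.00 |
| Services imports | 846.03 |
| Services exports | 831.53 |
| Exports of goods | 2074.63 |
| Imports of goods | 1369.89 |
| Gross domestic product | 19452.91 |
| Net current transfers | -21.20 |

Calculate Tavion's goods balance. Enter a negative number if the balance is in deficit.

Goods balance = 2074.63 - 1369.89 = 704.74

704.74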